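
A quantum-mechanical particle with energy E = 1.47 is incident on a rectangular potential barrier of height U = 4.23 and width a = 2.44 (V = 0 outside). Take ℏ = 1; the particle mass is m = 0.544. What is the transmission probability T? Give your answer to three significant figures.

E < U: inside the barrier ψ ∝ e^{±κx} with κ = √(2m(U − E))/ℏ = 1.733.
κa = 4.228, sinh(κa) = 34.29.
Matching ψ, ψ′ at both faces gives T = [1 + U² sinh²(κa) / (4E(U − E))]⁻¹ = 1/1297 = 0.000771.

T = 0.000771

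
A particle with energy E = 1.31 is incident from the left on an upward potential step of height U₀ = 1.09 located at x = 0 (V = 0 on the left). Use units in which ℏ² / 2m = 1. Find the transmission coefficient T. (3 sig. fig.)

The wavenumbers are k₁ = √(2mE)/ℏ = 1.145 on the left and k₂ = √(2m(E − U₀))/ℏ = 0.4690 on the right.
Matching ψ and ψ′ at x = 0 gives r = (k₁ − k₂)/(k₁ + k₂), so R = r² = 0.1753 and T = 1 − R = 0.8247.

T = 0.825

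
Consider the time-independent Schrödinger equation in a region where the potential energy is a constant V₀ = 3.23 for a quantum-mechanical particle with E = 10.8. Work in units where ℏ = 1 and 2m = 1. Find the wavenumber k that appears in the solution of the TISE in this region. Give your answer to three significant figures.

With E > V₀ the solution is oscillatory, ψ ∝ e^{±ikx} with k = √(2m(E − V₀))/ℏ.
k = √(2 × 0.5 × 7.57) = 2.751.

k = 2.75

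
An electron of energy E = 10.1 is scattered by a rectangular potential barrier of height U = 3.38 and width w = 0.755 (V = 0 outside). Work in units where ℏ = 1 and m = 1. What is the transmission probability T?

E > U: inside the barrier k₂ = √(2m(E − U))/ℏ = 3.666, k₂w = 2.768.
Matching at both interfaces gives T⁻¹ = 1 + U² sin²(k₂w) / [4E(E − U)] = 1.006, hence T = 0.994.

T = 0.994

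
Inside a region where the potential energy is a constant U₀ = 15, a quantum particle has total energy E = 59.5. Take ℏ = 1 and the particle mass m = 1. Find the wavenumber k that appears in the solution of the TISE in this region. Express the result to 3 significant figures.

With E > U₀ the solution is oscillatory, ψ ∝ e^{±ikx} with k = √(2m(E − U₀))/ℏ.
k = √(2 × 1 × 44.5) = 9.434.

k = 9.43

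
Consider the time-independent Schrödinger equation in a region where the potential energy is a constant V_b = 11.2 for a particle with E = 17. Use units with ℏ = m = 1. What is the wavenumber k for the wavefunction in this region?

With E > V_b the solution is oscillatory, ψ ∝ e^{±ikx} with k = √(2m(E − V_b))/ℏ.
k = √(2 × 1 × 5.8) = 3.406.

k = 3.41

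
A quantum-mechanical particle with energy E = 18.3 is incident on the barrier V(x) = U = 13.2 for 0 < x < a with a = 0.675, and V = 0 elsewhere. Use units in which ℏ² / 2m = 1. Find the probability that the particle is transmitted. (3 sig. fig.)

T = 0.682

Above the barrier the interior wavenumber is k₂ = √(2m(E − U))/ℏ = 2.258, giving phase k₂a = 1.524.
Matching at both interfaces gives T⁻¹ = 1 + U² sin²(k₂a) / [4E(E − U)] = 1.466, hence T = 0.682.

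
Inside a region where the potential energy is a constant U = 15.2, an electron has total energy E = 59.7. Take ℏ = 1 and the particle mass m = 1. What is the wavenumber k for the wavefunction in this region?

k = 9.43

With E > U the solution is oscillatory, ψ ∝ e^{±ikx} with k = √(2m(E − U))/ℏ.
k = √(2 × 1 × 44.5) = 9.434.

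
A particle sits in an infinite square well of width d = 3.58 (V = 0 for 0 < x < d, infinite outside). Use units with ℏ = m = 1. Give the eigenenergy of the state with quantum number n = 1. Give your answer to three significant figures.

E = 0.385

Requiring ψ(0) = ψ(d) = 0 quantises k = nπ/d, hence E_n = ℏ²k²/2m = n²π²ℏ²/(2md²).
E_1 = 1² × π² / (2 × 1 × 3.58²) = 0.3850.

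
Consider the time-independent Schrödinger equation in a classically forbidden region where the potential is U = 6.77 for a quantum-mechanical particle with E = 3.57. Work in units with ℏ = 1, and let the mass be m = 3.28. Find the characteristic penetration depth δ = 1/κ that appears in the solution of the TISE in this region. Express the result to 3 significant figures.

Since E < U the TISE in this region is ψ'' = κ²ψ with κ = √(2m(U − E))/ℏ.
κ = √(2 × 3.28 × 3.2) = 4.582. The penetration depth is δ = 1/κ = 0.218.

δ = 0.218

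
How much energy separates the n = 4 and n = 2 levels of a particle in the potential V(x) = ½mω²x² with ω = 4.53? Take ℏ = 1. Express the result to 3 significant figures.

ΔE = 9.06

E_n = ℏω(n + ½), so ΔE = (4 − 2) ℏω = 2 × 4.53 = 9.060.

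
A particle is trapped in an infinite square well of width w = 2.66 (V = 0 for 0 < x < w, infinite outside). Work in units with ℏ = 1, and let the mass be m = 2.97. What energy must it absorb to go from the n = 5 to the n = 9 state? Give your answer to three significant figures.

ΔE = 13.2

E_n = n²π²ℏ²/(2mw²), so ΔE = (9² − 5²) π²ℏ²/(2mw²).
ΔE = 56 × π² / (2 × 2.97 × 2.66²) = 13.15.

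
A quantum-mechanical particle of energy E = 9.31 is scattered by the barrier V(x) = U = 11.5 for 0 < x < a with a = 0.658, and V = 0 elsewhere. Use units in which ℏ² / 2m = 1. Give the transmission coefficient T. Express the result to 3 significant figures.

T = 0.324

E < U: inside the barrier ψ ∝ e^{±κx} with κ = √(2m(U − E))/ℏ = 1.480.
κa = 0.9738, sinh(κa) = 1.135.
Matching ψ, ψ′ at both faces gives T = [1 + U² sinh²(κa) / (4E(U − E))]⁻¹ = 1/3.089 = 0.324.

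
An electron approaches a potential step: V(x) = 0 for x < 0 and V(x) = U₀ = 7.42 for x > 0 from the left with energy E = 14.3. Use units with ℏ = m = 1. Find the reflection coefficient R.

The wavenumbers are k₁ = √(2mE)/ℏ = 5.348 on the left and k₂ = √(2m(E − U₀))/ℏ = 3.709 on the right.
Continuity of ψ and ψ′ at the step yields the reflection amplitude r = (k₁ − k₂)/(k₁ + k₂) = 0.1809; thus R = |r|² = 0.03272, T = 0.9673.

R = 0.0327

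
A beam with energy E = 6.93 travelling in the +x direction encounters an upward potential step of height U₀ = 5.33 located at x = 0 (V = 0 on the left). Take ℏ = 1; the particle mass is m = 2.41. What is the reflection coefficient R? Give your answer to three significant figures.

The wavenumbers are k₁ = √(2mE)/ℏ = 5.779 on the left and k₂ = √(2m(E − U₀))/ℏ = 2.777 on the right.
Matching ψ and ψ′ at x = 0 gives r = (k₁ − k₂)/(k₁ + k₂), so R = r² = 0.1231 and T = 1 − R = 0.8769.

R = 0.123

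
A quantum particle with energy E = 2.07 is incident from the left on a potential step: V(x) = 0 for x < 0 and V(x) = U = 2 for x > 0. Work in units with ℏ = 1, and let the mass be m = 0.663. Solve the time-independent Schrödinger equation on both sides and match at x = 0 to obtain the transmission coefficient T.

T = 0.525

The wavenumbers are k₁ = √(2mE)/ℏ = 1.657 on the left and k₂ = √(2m(E − U))/ℏ = 0.3047 on the right.
Continuity of ψ and ψ′ at the step yields the reflection amplitude r = (k₁ − k₂)/(k₁ + k₂) = 0.6893; thus R = |r|² = 0.4752, T = 0.5248.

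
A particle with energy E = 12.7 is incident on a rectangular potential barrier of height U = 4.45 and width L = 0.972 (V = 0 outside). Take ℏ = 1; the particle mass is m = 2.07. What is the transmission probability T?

T = 0.985

E > U: inside the barrier k₂ = √(2m(E − U))/ℏ = 5.844, k₂L = 5.681.
Matching at both interfaces gives T⁻¹ = 1 + U² sin²(k₂L) / [4E(E − U)] = 1.015, hence T = 0.985.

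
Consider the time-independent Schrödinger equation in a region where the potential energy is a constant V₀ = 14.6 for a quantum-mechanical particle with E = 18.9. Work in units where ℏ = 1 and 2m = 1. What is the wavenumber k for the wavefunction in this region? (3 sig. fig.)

With E > V₀ the solution is oscillatory, ψ ∝ e^{±ikx} with k = √(2m(E − V₀))/ℏ.
k = √(2 × 0.5 × 4.3) = 2.074.

k = 2.07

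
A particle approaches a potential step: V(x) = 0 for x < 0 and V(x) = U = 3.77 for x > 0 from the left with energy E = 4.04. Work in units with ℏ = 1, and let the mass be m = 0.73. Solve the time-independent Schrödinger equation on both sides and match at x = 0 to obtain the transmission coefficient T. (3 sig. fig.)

T = 0.653

The wavenumbers are k₁ = √(2mE)/ℏ = 2.429 on the left and k₂ = √(2m(E − U))/ℏ = 0.6279 on the right.
Continuity of ψ and ψ′ at the step yields the reflection amplitude r = (k₁ − k₂)/(k₁ + k₂) = 0.5892; thus R = |r|² = 0.3471, T = 0.6529.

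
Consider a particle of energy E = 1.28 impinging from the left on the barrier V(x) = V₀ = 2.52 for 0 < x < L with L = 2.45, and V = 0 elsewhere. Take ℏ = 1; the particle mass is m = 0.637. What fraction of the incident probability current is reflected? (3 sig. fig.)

R = 0.992

E < V₀: inside the barrier ψ ∝ e^{±κx} with κ = √(2m(V₀ − E))/ℏ = 1.257.
κL = 3.079, sinh(κL) = 10.85.
The exact tunnelling result is T⁻¹ = 1 + V₀² sinh²(κL) / [4E(V₀ − E)] = 118.7, so T = 0.00842.
R = 1 − T = 0.992.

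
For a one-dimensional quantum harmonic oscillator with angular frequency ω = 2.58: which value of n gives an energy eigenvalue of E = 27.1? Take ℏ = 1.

E_n = ℏω(n + ½) ⇒ n = E/(ℏω) − ½ = 27.1/2.58 − 0.5 = 10.004 → n = 10.

n = 10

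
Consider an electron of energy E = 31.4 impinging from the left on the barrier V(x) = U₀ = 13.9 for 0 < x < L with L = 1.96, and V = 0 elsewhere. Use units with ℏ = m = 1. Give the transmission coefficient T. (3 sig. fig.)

T = 0.944

Above the barrier the interior wavenumber is k₂ = √(2m(E − U₀))/ℏ = 5.916, giving phase k₂L = 11.60.
T = [1 + U₀² sin²(k₂L) / (4E(E − U₀))]⁻¹ = 1/1.060 = 0.944.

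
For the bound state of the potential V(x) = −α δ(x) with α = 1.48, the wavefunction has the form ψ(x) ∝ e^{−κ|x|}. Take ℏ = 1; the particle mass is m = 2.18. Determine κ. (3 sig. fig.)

Integrate −(ℏ²/2m)ψ'' − αδ(x)ψ = Eψ from −ε to +ε: the ψ'' term gives ψ'(0⁺) − ψ'(0⁻) and the δ term gives −(2mα/ℏ²)ψ(0).
With ψ ∝ e^{−κ|x|} this yields −2κ = −2mα/ℏ², so κ = mα/ℏ² = 3.226.

κ = 3.23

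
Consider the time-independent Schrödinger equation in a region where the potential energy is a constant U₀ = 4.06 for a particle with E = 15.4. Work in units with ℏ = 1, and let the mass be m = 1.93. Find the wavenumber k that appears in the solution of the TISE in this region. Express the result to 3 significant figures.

With E > U₀ the solution is oscillatory, ψ ∝ e^{±ikx} with k = √(2m(E − U₀))/ℏ.
k = √(2 × 1.93 × 11.34) = 6.616.

k = 6.62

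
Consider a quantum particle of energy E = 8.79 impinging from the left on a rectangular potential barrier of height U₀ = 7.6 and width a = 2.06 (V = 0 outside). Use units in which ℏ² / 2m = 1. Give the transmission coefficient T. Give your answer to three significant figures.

Above the barrier the interior wavenumber is k₂ = √(2m(E − U₀))/ℏ = 1.091, giving phase k₂a = 2.247.
T = [1 + U₀² sin²(k₂a) / (4E(E − U₀))]⁻¹ = 1/1.840 = 0.544.

T = 0.544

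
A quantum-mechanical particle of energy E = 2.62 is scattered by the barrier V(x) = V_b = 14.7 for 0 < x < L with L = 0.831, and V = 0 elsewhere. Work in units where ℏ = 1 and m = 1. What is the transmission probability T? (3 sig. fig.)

E < V_b: inside the barrier ψ ∝ e^{±κx} with κ = √(2m(V_b − E))/ℏ = 4.915.
κL = 4.085, sinh(κL) = 29.70.
The exact tunnelling result is T⁻¹ = 1 + V_b² sinh²(κL) / [4E(V_b − E)] = 1507, so T = 0.000664.

T = 0.000664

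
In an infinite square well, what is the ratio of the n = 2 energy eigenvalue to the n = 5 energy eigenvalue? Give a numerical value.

E_n = n²π²ℏ²/(2mL²) so the ratio is n₂²/n₁² = 4/25 = 0.16.

0.16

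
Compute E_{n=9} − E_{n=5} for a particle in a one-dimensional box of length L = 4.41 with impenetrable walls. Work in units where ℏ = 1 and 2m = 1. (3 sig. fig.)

E_n = n²π²ℏ²/(2mL²), so ΔE = (9² − 5²) π²ℏ²/(2mL²).
ΔE = 56 × π² / (2 × 0.5 × 4.41²) = 28.42.

ΔE = 28.4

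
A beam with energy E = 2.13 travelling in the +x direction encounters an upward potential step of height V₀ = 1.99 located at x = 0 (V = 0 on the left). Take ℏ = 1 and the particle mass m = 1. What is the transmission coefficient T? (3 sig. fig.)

T = 0.650

On each side the TISE gives plane waves with k = √(2m(E − V))/ℏ: k₁ = √(2·1·2.13) = 2.064, k₂ = √(2·1·0.14) = 0.5292.
Matching ψ and ψ′ at x = 0 gives r = (k₁ − k₂)/(k₁ + k₂), so R = r² = 0.3503 and T = 1 − R = 0.6497.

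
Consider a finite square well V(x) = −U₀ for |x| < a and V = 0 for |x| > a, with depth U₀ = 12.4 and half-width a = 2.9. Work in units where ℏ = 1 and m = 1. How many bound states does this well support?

Define the well-strength parameter z₀ = (a/ℏ)√(2mU₀) = 2.9 × √(2·1·12.4) = 14.44.
A new bound state (alternating even/odd) appears each time z₀ passes a multiple of π/2, so N = ⌊2z₀/π⌋ + 1 = ⌊9.194⌋ + 1 = 10.

N = 10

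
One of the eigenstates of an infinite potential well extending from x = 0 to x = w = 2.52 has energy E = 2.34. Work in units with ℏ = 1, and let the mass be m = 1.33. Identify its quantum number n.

n = 2

For an infinite well E_n = n²π²ℏ²/(2mw²), so n = (w/πℏ)√(2mE).
n = (2.52/π) × √(2 × 1.33 × 2.34) = 2.001 → n = 2.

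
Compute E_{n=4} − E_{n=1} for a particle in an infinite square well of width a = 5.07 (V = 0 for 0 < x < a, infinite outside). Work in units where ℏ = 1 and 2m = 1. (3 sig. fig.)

ΔE = 5.76

E_n = n²π²ℏ²/(2ma²), so ΔE = (4² − 1²) π²ℏ²/(2ma²).
ΔE = 15 × π² / (2 × 0.5 × 5.07²) = 5.759.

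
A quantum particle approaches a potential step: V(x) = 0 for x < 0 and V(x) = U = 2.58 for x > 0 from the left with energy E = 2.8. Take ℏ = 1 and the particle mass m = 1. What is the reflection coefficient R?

R = 0.316

The wavenumbers are k₁ = √(2mE)/ℏ = 2.366 on the left and k₂ = √(2m(E − U))/ℏ = 0.6633 on the right.
Continuity of ψ and ψ′ at the step yields the reflection amplitude r = (k₁ − k₂)/(k₁ + k₂) = 0.5621; thus R = |r|² = 0.3160, T = 0.6840.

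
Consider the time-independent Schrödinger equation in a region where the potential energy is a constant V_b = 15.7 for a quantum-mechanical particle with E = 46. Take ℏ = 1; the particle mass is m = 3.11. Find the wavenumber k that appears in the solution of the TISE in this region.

k = 13.7

With E > V_b the solution is oscillatory, ψ ∝ e^{±ikx} with k = √(2m(E − V_b))/ℏ.
k = √(2 × 3.11 × 30.3) = 13.73.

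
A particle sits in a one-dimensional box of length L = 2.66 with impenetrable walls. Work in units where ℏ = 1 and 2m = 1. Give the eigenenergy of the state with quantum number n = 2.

Requiring ψ(0) = ψ(L) = 0 quantises k = nπ/L, hence E_n = ℏ²k²/2m = n²π²ℏ²/(2mL²).
E_2 = 2² × π² / (2 × 0.5 × 2.66²) = 5.580.

E = 5.58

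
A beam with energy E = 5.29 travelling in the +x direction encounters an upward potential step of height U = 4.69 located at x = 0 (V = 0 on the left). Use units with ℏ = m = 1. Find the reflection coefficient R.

R = 0.246

On each side the TISE gives plane waves with k = √(2m(E − V))/ℏ: k₁ = √(2·1·5.29) = 3.253, k₂ = √(2·1·0.6) = 1.095.
Continuity of ψ and ψ′ at the step yields the reflection amplitude r = (k₁ − k₂)/(k₁ + k₂) = 0.4961; thus R = |r|² = 0.2461, T = 0.7539.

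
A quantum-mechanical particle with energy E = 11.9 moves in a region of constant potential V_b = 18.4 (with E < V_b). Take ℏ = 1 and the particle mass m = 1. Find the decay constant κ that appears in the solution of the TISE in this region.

κ = 3.61

Since E < V_b the TISE in this region is ψ'' = κ²ψ with κ = √(2m(V_b − E))/ℏ.
κ = √(2 × 1 × 6.5) = 3.606.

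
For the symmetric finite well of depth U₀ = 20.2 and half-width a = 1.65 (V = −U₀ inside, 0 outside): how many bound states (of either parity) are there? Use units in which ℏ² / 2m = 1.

The dimensionless depth is z₀ = a√(2mU₀)/ℏ = 1.65 × √(20.20) = 7.416.
A new bound state (alternating even/odd) appears each time z₀ passes a multiple of π/2, so N = ⌊2z₀/π⌋ + 1 = ⌊4.721⌋ + 1 = 5.

N = 5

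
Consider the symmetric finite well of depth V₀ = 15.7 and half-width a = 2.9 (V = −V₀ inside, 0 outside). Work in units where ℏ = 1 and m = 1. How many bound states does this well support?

N = 11

The dimensionless depth is z₀ = a√(2mV₀)/ℏ = 2.9 × √(31.40) = 16.25.
The even/odd transcendental equations gain one root per π/2 in z₀, giving N = 1 + ⌊2z₀/π⌋ = 1 + ⌊10.35⌋ = 11.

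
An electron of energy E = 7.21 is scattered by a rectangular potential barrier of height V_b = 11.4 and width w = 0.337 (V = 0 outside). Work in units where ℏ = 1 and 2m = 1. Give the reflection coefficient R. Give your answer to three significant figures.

E < V_b: inside the barrier ψ ∝ e^{±κx} with κ = √(2m(V_b − E))/ℏ = 2.047.
κw = 0.6898, sinh(κw) = 0.7458.
Matching ψ, ψ′ at both faces gives T = [1 + V_b² sinh²(κw) / (4E(V_b − E))]⁻¹ = 1/1.598 = 0.626.
R = 1 − T = 0.374.

R = 0.374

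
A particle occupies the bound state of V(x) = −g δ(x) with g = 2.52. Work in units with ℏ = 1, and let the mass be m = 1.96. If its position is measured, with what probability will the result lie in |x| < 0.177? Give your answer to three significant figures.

The normalised bound state is ψ = √κ e^{−κ|x|} with κ = mg/ℏ² = 4.939.
P(|x| < d) = ∫_{−d}^{d} κ e^{−2κ|x|} dx = 1 − e^{−2κd} = 1 − e^{−1.748} = 0.8260.

P = 0.826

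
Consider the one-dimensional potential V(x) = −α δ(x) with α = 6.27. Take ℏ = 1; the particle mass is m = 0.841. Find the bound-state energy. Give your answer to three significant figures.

The bound state is ψ(x) = √κ e^{−κ|x|}. The derivative jump ψ'(0⁺) − ψ'(0⁻) = −(2mα/ℏ²)ψ(0) fixes κ = mα/ℏ² = 5.273.
Then E = −ℏ²κ²/(2m) = −mα²/(2ℏ²) = -16.53.

E = -16.5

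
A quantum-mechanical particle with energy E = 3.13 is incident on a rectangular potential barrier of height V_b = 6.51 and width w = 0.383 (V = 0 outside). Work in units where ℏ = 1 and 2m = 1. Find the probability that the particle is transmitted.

T = 0.631

Since E < V_b the interior solution is evanescent with decay constant κ = √(2m(V_b − E))/ℏ = 1.838.
κw = 0.7041, sinh(κw) = 0.7638.
The exact tunnelling result is T⁻¹ = 1 + V_b² sinh²(κw) / [4E(V_b − E)] = 1.584, so T = 0.631.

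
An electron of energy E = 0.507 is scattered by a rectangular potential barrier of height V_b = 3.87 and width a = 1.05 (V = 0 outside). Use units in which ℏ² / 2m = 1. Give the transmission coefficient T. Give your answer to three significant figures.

E < V_b: inside the barrier ψ ∝ e^{±κx} with κ = √(2m(V_b − E))/ℏ = 1.834.
κa = 1.926, sinh(κa) = 3.357.
Matching ψ, ψ′ at both faces gives T = [1 + V_b² sinh²(κa) / (4E(V_b − E))]⁻¹ = 1/25.74 = 0.0388.

T = 0.0388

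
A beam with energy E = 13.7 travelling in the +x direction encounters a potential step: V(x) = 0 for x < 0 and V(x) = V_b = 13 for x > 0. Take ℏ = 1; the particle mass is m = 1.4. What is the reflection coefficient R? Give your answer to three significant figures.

R = 0.398

On each side the TISE gives plane waves with k = √(2m(E − V))/ℏ: k₁ = √(2·1.4·13.7) = 6.194, k₂ = √(2·1.4·0.7) = 1.400.
Continuity of ψ and ψ′ at the step yields the reflection amplitude r = (k₁ − k₂)/(k₁ + k₂) = 0.6313; thus R = |r|² = 0.3985, T = 0.6015.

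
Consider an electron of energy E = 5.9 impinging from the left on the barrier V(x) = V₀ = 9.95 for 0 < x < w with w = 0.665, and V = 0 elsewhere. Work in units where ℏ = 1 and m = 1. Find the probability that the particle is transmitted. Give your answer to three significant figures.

T = 0.0841

Since E < V₀ the interior solution is evanescent with decay constant κ = √(2m(V₀ − E))/ℏ = 2.846.
κw = 1.893, sinh(κw) = 3.243.
The exact tunnelling result is T⁻¹ = 1 + V₀² sinh²(κw) / [4E(V₀ − E)] = 11.89, so T = 0.0841.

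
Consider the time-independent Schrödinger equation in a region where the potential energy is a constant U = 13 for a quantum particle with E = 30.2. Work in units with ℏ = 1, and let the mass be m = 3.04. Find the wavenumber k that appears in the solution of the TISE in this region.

k = 10.2

With E > U the solution is oscillatory, ψ ∝ e^{±ikx} with k = √(2m(E − U))/ℏ.
k = √(2 × 3.04 × 17.2) = 10.23.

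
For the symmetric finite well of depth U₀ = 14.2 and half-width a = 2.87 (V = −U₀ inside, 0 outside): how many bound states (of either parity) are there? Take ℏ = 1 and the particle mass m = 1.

N = 10

The dimensionless depth is z₀ = a√(2mU₀)/ℏ = 2.87 × √(28.40) = 15.29.
The even/odd transcendental equations gain one root per π/2 in z₀, giving N = 1 + ⌊2z₀/π⌋ = 1 + ⌊9.737⌋ = 10.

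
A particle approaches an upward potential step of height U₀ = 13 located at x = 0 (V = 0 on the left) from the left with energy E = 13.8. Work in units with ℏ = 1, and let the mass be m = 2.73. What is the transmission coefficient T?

T = 0.626

On each side the TISE gives plane waves with k = √(2m(E − V))/ℏ: k₁ = √(2·2.73·13.8) = 8.680, k₂ = √(2·2.73·0.8) = 2.090.
Continuity of ψ and ψ′ at the step yields the reflection amplitude r = (k₁ − k₂)/(k₁ + k₂) = 0.6119; thus R = |r|² = 0.3744, T = 0.6256.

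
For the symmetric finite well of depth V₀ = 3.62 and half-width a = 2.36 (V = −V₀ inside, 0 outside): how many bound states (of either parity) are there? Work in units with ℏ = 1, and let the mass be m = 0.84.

N = 4

The dimensionless depth is z₀ = a√(2mV₀)/ℏ = 2.36 × √(6.082) = 5.820.
The even/odd transcendental equations gain one root per π/2 in z₀, giving N = 1 + ⌊2z₀/π⌋ = 1 + ⌊3.705⌋ = 4.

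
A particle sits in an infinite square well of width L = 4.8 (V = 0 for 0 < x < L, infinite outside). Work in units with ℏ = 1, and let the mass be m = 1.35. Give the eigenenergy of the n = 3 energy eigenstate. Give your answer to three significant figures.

The infinite-well eigenfunctions ψ_n = √(2/L) sin(nπx/L) vanish at both walls, giving E_n = n²π²ℏ²/(2mL²).
E_3 = 3² × π² / (2 × 1.35 × 4.8²) = 1.428.

E = 1.43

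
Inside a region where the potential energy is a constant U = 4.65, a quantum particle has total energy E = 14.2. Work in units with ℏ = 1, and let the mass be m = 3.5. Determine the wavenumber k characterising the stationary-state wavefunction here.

k = 8.18

With E > U the solution is oscillatory, ψ ∝ e^{±ikx} with k = √(2m(E − U))/ℏ.
k = √(2 × 3.5 × 9.55) = 8.176.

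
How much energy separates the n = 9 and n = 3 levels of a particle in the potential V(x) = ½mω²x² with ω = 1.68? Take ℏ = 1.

ΔE = 10.1

E_n = ℏω(n + ½), so ΔE = (9 − 3) ℏω = 6 × 1.68 = 10.08.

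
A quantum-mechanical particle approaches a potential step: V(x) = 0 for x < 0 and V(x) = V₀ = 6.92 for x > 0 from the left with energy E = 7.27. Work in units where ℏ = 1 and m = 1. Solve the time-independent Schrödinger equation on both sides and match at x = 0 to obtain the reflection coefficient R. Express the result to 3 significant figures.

On each side the TISE gives plane waves with k = √(2m(E − V))/ℏ: k₁ = √(2·1·7.27) = 3.813, k₂ = √(2·1·0.35) = 0.8367.
Continuity of ψ and ψ′ at the step yields the reflection amplitude r = (k₁ − k₂)/(k₁ + k₂) = 0.6401; thus R = |r|² = 0.4098, T = 0.5902.

R = 0.410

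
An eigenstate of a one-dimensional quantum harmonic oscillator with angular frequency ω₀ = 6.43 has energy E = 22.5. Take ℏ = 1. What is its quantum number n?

Invert E_n = (n + ½)ℏω₀: n = E/ℏω₀ − ½ = 2.999, so n = 3.

n = 3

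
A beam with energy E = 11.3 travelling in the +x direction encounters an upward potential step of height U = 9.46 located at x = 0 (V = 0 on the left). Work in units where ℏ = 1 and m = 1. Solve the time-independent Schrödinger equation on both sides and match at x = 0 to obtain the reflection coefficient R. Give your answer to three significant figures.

On each side the TISE gives plane waves with k = √(2m(E − V))/ℏ: k₁ = √(2·1·11.3) = 4.754, k₂ = √(2·1·1.84) = 1.918.
Matching ψ and ψ′ at x = 0 gives r = (k₁ − k₂)/(k₁ + k₂), so R = r² = 0.1806 and T = 1 − R = 0.8194.

R = 0.181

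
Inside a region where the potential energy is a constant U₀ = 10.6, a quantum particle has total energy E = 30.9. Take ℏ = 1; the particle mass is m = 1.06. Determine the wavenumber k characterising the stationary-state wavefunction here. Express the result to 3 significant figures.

With E > U₀ the solution is oscillatory, ψ ∝ e^{±ikx} with k = √(2m(E − U₀))/ℏ.
k = √(2 × 1.06 × 20.3) = 6.560.

k = 6.56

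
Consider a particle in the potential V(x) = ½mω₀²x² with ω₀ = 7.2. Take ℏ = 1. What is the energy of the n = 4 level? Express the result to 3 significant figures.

The oscillator eigenvalues are E_n = ℏω₀(n + ½), so E_4 = 7.2 × 4.5 = 32.40.

E = 32.4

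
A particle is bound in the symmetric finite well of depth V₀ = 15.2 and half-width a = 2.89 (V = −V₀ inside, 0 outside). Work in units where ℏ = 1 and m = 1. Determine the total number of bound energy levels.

N = 11

Define the well-strength parameter z₀ = (a/ℏ)√(2mV₀) = 2.89 × √(2·1·15.2) = 15.93.
A new bound state (alternating even/odd) appears each time z₀ passes a multiple of π/2, so N = ⌊2z₀/π⌋ + 1 = ⌊10.14⌋ + 1 = 11.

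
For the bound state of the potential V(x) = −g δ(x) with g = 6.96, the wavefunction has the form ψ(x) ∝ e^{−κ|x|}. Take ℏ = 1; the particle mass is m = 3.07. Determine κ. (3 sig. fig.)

Integrating the TISE across x = 0 gives the cusp condition ψ'(0⁺) − ψ'(0⁻) = −(2mg/ℏ²)ψ(0).
With ψ ∝ e^{−κ|x|} this yields −2κ = −2mg/ℏ², so κ = mg/ℏ² = 21.37.

κ = 21.4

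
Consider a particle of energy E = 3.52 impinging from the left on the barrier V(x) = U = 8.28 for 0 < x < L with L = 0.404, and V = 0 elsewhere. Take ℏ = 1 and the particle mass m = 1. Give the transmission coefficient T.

T = 0.278

E < U: inside the barrier ψ ∝ e^{±κx} with κ = √(2m(U − E))/ℏ = 3.085.
κL = 1.247, sinh(κL) = 1.595.
The exact tunnelling result is T⁻¹ = 1 + U² sinh²(κL) / [4E(U − E)] = 3.604, so T = 0.278.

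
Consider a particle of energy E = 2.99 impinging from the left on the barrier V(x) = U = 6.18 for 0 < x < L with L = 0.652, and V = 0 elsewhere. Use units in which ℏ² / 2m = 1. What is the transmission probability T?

Since E < U the interior solution is evanescent with decay constant κ = √(2m(U − E))/ℏ = 1.786.
κL = 1.165, sinh(κL) = 1.446.
Matching ψ, ψ′ at both faces gives T = [1 + U² sinh²(κL) / (4E(U − E))]⁻¹ = 1/3.094 = 0.323.

T = 0.323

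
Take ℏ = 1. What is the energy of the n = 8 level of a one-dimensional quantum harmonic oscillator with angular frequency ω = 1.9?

Using E_n = (n + ½)ℏω: E_8 = 8.5 × 1.9 = 16.15.

E = 16.2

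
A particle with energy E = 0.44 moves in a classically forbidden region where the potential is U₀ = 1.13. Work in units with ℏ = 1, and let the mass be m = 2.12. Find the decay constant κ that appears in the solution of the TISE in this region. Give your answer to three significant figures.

Since E < U₀ the TISE in this region is ψ'' = κ²ψ with κ = √(2m(U₀ − E))/ℏ.
κ = √(2 × 2.12 × 0.69) = 1.710.

κ = 1.71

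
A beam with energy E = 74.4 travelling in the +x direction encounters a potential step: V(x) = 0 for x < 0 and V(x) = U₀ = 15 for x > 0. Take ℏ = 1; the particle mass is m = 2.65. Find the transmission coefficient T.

The wavenumbers are k₁ = √(2mE)/ℏ = 19.86 on the left and k₂ = √(2m(E − U₀))/ℏ = 17.74 on the right.
Matching ψ and ψ′ at x = 0 gives r = (k₁ − k₂)/(k₁ + k₂), so R = r² = 0.003162 and T = 1 − R = 0.9968.

T = 0.997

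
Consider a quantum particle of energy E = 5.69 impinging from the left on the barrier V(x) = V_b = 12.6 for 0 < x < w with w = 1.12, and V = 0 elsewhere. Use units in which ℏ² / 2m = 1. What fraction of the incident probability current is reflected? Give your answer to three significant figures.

R = 0.989

E < V_b: inside the barrier ψ ∝ e^{±κx} with κ = √(2m(V_b − E))/ℏ = 2.629.
κw = 2.944, sinh(κw) = 9.471.
The exact tunnelling result is T⁻¹ = 1 + V_b² sinh²(κw) / [4E(V_b − E)] = 91.54, so T = 0.0109.
R = 1 − T = 0.989.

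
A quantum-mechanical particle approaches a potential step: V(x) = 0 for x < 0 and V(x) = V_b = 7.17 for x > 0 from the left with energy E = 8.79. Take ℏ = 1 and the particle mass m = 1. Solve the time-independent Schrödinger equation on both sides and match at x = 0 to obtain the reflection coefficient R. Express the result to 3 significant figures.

On each side the TISE gives plane waves with k = √(2m(E − V))/ℏ: k₁ = √(2·1·8.79) = 4.193, k₂ = √(2·1·1.62) = 1.800.
Continuity of ψ and ψ′ at the step yields the reflection amplitude r = (k₁ − k₂)/(k₁ + k₂) = 0.3993; thus R = |r|² = 0.1594, T = 0.8406.

R = 0.159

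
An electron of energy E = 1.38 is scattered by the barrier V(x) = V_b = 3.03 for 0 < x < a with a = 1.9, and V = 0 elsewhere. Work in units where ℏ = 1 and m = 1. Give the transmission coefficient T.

Since E < V_b the interior solution is evanescent with decay constant κ = √(2m(V_b − E))/ℏ = 1.817.
κa = 3.452, sinh(κa) = 15.76.
The exact tunnelling result is T⁻¹ = 1 + V_b² sinh²(κa) / [4E(V_b − E)] = 251.3, so T = 0.00398.

T = 0.00398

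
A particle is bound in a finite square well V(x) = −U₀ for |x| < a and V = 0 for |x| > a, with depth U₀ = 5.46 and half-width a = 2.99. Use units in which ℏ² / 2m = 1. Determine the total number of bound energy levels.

N = 5

The dimensionless depth is z₀ = a√(2mU₀)/ℏ = 2.99 × √(5.460) = 6.987.
The even/odd transcendental equations gain one root per π/2 in z₀, giving N = 1 + ⌊2z₀/π⌋ = 1 + ⌊4.448⌋ = 5.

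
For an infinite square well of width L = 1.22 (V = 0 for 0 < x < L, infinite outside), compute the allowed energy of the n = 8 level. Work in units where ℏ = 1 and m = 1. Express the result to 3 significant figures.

E = 212

The infinite-well eigenfunctions ψ_n = √(2/L) sin(nπx/L) vanish at both walls, giving E_n = n²π²ℏ²/(2mL²).
E_8 = 8² × π² / (2 × 1 × 1.22²) = 212.2.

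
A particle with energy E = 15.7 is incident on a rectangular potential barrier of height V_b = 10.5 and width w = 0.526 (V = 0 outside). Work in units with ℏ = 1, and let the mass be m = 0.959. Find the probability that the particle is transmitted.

T = 0.749

E > V_b: inside the barrier k₂ = √(2m(E − V_b))/ℏ = 3.158, k₂w = 1.661.
T = [1 + V_b² sin²(k₂w) / (4E(E − V_b))]⁻¹ = 1/1.335 = 0.749.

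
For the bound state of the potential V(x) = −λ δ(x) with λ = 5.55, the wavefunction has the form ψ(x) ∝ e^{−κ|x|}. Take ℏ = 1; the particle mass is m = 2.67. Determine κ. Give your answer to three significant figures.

Integrating the TISE across x = 0 gives the cusp condition ψ'(0⁺) − ψ'(0⁻) = −(2mλ/ℏ²)ψ(0).
With ψ ∝ e^{−κ|x|} this yields −2κ = −2mλ/ℏ², so κ = mλ/ℏ² = 14.82.

κ = 14.8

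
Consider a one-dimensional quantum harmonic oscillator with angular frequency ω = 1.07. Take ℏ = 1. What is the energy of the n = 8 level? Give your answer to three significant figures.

E = 9.10

Using E_n = (n + ½)ℏω: E_8 = 8.5 × 1.07 = 9.095.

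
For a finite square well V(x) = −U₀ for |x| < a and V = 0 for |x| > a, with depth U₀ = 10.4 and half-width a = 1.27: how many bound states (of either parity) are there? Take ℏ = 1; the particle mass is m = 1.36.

N = 5

The dimensionless depth is z₀ = a√(2mU₀)/ℏ = 1.27 × √(28.29) = 6.755.
A new bound state (alternating even/odd) appears each time z₀ passes a multiple of π/2, so N = ⌊2z₀/π⌋ + 1 = ⌊4.300⌋ + 1 = 5.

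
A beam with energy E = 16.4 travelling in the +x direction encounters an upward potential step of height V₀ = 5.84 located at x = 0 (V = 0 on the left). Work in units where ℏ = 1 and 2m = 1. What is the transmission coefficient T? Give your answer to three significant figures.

T = 0.988

On each side the TISE gives plane waves with k = √(2m(E − V))/ℏ: k₁ = √(2·½·16.4) = 4.050, k₂ = √(2·½·10.56) = 3.250.
Continuity of ψ and ψ′ at the step yields the reflection amplitude r = (k₁ − k₂)/(k₁ + k₂) = 0.1096; thus R = |r|² = 0.01201, T = 0.9880.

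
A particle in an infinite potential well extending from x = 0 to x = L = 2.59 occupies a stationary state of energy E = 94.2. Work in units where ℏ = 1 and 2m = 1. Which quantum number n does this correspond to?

From E_n = n²π²ℏ²/(2mL²) invert to n = √(2mL²E)/(πℏ).
n = (2.59/π) × √(2 × 0.5 × 94.2) = 8.002 → n = 8.

n = 8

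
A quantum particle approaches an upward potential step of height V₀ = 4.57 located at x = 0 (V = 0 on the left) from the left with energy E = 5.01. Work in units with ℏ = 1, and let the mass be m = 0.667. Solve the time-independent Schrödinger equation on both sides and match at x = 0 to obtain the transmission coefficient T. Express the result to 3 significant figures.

T = 0.705

The wavenumbers are k₁ = √(2mE)/ℏ = 2.585 on the left and k₂ = √(2m(E − V₀))/ℏ = 0.7661 on the right.
Continuity of ψ and ψ′ at the step yields the reflection amplitude r = (k₁ − k₂)/(k₁ + k₂) = 0.5428; thus R = |r|² = 0.2946, T = 0.7054.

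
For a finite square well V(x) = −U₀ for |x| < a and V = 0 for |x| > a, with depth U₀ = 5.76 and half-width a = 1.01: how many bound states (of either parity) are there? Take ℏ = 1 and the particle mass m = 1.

The dimensionless depth is z₀ = a√(2mU₀)/ℏ = 1.01 × √(11.52) = 3.428.
The even/odd transcendental equations gain one root per π/2 in z₀, giving N = 1 + ⌊2z₀/π⌋ = 1 + ⌊2.182⌋ = 3.

N = 3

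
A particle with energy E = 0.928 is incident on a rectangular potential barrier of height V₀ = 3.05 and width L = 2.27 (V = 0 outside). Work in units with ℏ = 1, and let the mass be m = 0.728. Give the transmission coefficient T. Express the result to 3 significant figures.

T = 0.00116

E < V₀: inside the barrier ψ ∝ e^{±κx} with κ = √(2m(V₀ − E))/ℏ = 1.758.
κL = 3.990, sinh(κL) = 27.02.
The exact tunnelling result is T⁻¹ = 1 + V₀² sinh²(κL) / [4E(V₀ − E)] = 863.2, so T = 0.00116.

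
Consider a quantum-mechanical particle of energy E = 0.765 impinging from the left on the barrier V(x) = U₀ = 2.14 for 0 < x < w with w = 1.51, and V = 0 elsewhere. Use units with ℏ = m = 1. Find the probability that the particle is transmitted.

T = 0.0243

E < U₀: inside the barrier ψ ∝ e^{±κx} with κ = √(2m(U₀ − E))/ℏ = 1.658.
κw = 2.504, sinh(κw) = 6.075.
Matching ψ, ψ′ at both faces gives T = [1 + U₀² sinh²(κw) / (4E(U₀ − E))]⁻¹ = 1/41.17 = 0.0243.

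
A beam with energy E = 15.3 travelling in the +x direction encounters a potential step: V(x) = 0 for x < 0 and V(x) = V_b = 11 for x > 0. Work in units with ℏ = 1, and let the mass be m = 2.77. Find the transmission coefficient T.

T = 0.906

The wavenumbers are k₁ = √(2mE)/ℏ = 9.207 on the left and k₂ = √(2m(E − V_b))/ℏ = 4.881 on the right.
Matching ψ and ψ′ at x = 0 gives r = (k₁ − k₂)/(k₁ + k₂), so R = r² = 0.09429 and T = 1 − R = 0.9057.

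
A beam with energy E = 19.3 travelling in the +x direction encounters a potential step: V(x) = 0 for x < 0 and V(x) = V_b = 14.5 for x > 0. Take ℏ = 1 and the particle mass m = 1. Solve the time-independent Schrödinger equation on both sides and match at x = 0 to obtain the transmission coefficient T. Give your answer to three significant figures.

T = 0.888

The wavenumbers are k₁ = √(2mE)/ℏ = 6.213 on the left and k₂ = √(2m(E − V_b))/ℏ = 3.098 on the right.
Continuity of ψ and ψ′ at the step yields the reflection amplitude r = (k₁ − k₂)/(k₁ + k₂) = 0.3345; thus R = |r|² = 0.1119, T = 0.8881.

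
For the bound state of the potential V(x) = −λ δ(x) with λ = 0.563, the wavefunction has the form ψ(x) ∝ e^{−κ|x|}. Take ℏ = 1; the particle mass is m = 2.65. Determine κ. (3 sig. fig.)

Integrating the TISE across x = 0 gives the cusp condition ψ'(0⁺) − ψ'(0⁻) = −(2mλ/ℏ²)ψ(0).
With ψ ∝ e^{−κ|x|} this yields −2κ = −2mλ/ℏ², so κ = mλ/ℏ² = 1.492.

κ = 1.49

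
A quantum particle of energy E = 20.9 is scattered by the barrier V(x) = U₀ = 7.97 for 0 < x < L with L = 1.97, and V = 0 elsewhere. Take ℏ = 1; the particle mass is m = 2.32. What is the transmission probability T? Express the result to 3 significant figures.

T = 0.989

E > U₀: inside the barrier k₂ = √(2m(E − U₀))/ℏ = 7.746, k₂L = 15.26.
T = [1 + U₀² sin²(k₂L) / (4E(E − U₀))]⁻¹ = 1/1.011 = 0.989.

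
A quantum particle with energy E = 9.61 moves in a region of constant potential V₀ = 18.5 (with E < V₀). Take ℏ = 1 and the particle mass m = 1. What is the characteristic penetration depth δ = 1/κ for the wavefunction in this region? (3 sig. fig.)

δ = 0.237

Since E < V₀ the TISE in this region is ψ'' = κ²ψ with κ = √(2m(V₀ − E))/ℏ.
κ = √(2 × 1 × 8.89) = 4.217. The penetration depth is δ = 1/κ = 0.237.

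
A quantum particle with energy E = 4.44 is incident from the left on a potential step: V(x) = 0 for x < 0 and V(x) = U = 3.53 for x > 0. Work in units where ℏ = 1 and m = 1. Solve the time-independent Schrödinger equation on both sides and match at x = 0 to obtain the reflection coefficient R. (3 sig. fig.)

R = 0.142

The wavenumbers are k₁ = √(2mE)/ℏ = 2.980 on the left and k₂ = √(2m(E − U))/ℏ = 1.349 on the right.
Continuity of ψ and ψ′ at the step yields the reflection amplitude r = (k₁ − k₂)/(k₁ + k₂) = 0.3767; thus R = |r|² = 0.1419, T = 0.8581.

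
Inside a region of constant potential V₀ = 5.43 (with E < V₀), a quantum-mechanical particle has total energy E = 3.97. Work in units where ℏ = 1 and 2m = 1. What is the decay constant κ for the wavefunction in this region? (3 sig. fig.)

κ = 1.21

Since E < V₀ the TISE in this region is ψ'' = κ²ψ with κ = √(2m(V₀ − E))/ℏ.
κ = √(2 × 0.5 × 1.46) = 1.208.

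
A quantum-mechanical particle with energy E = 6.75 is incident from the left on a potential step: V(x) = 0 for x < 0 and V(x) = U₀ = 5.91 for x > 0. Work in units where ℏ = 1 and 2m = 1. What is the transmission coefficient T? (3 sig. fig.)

T = 0.771

The wavenumbers are k₁ = √(2mE)/ℏ = 2.598 on the left and k₂ = √(2m(E − U₀))/ℏ = 0.9165 on the right.
Matching ψ and ψ′ at x = 0 gives r = (k₁ − k₂)/(k₁ + k₂), so R = r² = 0.2289 and T = 1 − R = 0.7711.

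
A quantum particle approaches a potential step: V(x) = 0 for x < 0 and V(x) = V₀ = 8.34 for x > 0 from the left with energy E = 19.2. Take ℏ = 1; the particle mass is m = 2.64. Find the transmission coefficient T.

T = 0.980

On each side the TISE gives plane waves with k = √(2m(E − V))/ℏ: k₁ = √(2·2.64·19.2) = 10.07, k₂ = √(2·2.64·10.86) = 7.572.
Continuity of ψ and ψ′ at the step yields the reflection amplitude r = (k₁ − k₂)/(k₁ + k₂) = 0.1415; thus R = |r|² = 0.02002, T = 0.9800.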